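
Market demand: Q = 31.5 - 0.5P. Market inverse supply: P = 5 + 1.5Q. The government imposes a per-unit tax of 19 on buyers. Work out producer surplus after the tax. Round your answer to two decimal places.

Rewriting demand in inverse form: P = 63 - 2Q.
Without the tax, 63 - 2Q = 5 + 1.5Q so Q* = 16.5714 and P* = 29.8571.
A tax on buyers shifts demand down by 19: (63 - 19) - 2Q = 5 + 1.5Q, so Q_t = 11.1429. Buyers pay P_b = 40.7143; sellers receive P_s = P_b - 19 = 21.7143.
PS = (1/2)(Q_t)(P_s - 5) = (1/2)(11.1429)(16.7143) = 93.1224.

93.12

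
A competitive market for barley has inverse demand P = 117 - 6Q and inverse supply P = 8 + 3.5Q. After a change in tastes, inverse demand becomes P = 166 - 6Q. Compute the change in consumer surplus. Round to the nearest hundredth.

434.89

Initial equilibrium: Q_0 = 11.4737, P_0 = 48.1579; CS_0 = (1/2)(11.4737)(68.8421) = 394.9363, PS_0 = (1/2)(11.4737)(40.1579) = 230.3795.
New equilibrium: 166 - 6Q = 8 + 3.5Q gives Q_1 = 16.6316, P_1 = 66.2105; CS_1 = 829.8283, PS_1 = 484.0665.
Change in consumer surplus = 829.8283 - 394.9363 = 434.892.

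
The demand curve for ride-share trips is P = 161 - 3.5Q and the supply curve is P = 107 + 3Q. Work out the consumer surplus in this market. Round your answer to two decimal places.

Equilibrium: 161 - 3.5Q = 107 + 3Q, so Q* = 8.3077 and P* = 131.9231.
The demand choke price is 161, so CS = (1/2)(Q*)(161 - P*) = (1/2)(8.3077)(29.0769) = 120.7811.

120.78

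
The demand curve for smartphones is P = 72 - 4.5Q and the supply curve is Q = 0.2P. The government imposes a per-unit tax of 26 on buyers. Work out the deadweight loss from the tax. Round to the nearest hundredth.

35.58

Rewriting supply in inverse form: P = 5Q.
Pre-tax equilibrium: 72 - 4.5Q = 5Q gives Q* = 7.5789, P* = 37.8947.
With the tax, buyers' net willingness to pay falls by 26: (72 - 26) - 4.5Q = 5Q, so Q_t = 4.8421. Buyers pay P_b = 50.2105; sellers receive P_s = P_b - 26 = 24.2105.
The welfare triangle lost has base Q* - Q_t = 2.7368 and height t = 26, so DWL = (1/2)(2.7368)(26) = 35.5789.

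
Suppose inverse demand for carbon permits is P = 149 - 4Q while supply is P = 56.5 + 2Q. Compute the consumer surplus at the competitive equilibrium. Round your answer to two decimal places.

475.35

Setting demand equal to supply, 92.5 = 6Q, so Q* = 15.4167 and P* = 87.3333.
The demand choke price is 149, so CS = (1/2)(Q*)(149 - P*) = (1/2)(15.4167)(61.6667) = 475.3472.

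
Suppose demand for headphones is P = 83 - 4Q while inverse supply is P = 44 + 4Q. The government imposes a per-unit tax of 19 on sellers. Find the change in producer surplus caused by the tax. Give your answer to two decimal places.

-35.03

Without the tax, 83 - 4Q = 44 + 4Q so Q* = 4.875 and P* = 63.5.
A tax on sellers shifts supply up by 19: 83 - 4Q = 44 + 4Q + 19, so Q_t = 2.5. Buyers pay P_b = 73; sellers receive P_s = P_b - 19 = 54.
PS falls from (1/2)(4.875)(19.5) = 47.5312 to (1/2)(2.5)(10) = 12.5, a change of -35.0312.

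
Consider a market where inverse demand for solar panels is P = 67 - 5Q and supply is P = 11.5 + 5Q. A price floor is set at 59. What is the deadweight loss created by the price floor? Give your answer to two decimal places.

78.01

Free-market equilibrium: 67 - 5Q = 11.5 + 5Q gives Q* = 5.55, P* = 39.25.
At P = 59, buyers demand (67 - 59)/5 = 1.6 while sellers would supply more, so the quantity traded is 1.6 at price 59.
At Q = 1.6 the demand price is 59 and the supply price is 19.5. Deadweight loss is the triangle between the curves from 1.6 to 5.55: (1/2)(59 - 19.5)(5.55 - 1.6) = 78.0125.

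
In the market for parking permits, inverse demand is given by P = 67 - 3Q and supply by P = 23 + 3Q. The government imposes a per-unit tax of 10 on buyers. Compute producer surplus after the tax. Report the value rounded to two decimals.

48.17

Pre-tax equilibrium: 67 - 3Q = 23 + 3Q gives Q* = 7.3333, P* = 45.
A tax on buyers shifts demand down by 10: (67 - 10) - 3Q = 23 + 3Q, so Q_t = 5.6667. Buyers pay P_b = 50; sellers receive P_s = P_b - 10 = 40.
Producer surplus is the triangle above supply below P_s: (1/2)(5.6667)(40 - 23) = 48.1667.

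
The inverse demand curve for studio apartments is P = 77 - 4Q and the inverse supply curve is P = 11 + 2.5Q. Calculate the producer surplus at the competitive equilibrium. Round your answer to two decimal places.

Equilibrium: 77 - 4Q = 11 + 2.5Q, so Q* = 10.1538 and P* = 36.3846.
PS is the area between P* and the supply curve from 0 to Q*: (1/2)(10.1538)(25.3846) = 128.8757.

128.88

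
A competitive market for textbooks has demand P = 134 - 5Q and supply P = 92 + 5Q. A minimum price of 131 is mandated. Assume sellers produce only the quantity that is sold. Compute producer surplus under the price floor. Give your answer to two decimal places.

Without the control, 134 - 5Q = 92 + 5Q so Q* = 4.2 and P* = 113.
At the floor price 131, quantity demanded is (134 - 131)/5 = 0.6; demand is the short side, so Q = 0.6 trades at P = 131.
The supply price at Q = 0.6 is 95. PS is the trapezoid between 131 and supply over [0, 0.6]: (1/2)[(131 - 92) + (131 - 95)](0.6) = 22.5.

22.50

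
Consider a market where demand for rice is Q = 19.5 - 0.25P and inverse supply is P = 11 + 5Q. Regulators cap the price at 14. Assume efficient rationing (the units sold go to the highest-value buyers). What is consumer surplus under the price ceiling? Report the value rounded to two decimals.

Rewriting demand in inverse form: P = 78 - 4Q.
Free-market equilibrium: 78 - 4Q = 11 + 5Q gives Q* = 7.4444, P* = 48.2222.
At the ceiling price 14, quantity supplied is (14 - 11)/5 = 0.6; supply is the short side, so Q = 0.6 trades at P = 14.
The demand price at Q = 0.6 is 75.6. CS is the trapezoid between demand and 14 over [0, 0.6]: (1/2)[(78 - 14) + (75.6 - 14)](0.6) = 37.68.

37.68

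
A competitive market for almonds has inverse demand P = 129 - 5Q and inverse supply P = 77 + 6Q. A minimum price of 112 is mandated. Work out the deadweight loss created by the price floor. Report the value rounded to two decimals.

9.69

Without the control, 129 - 5Q = 77 + 6Q so Q* = 4.7273 and P* = 105.3636.
At the floor price 112, quantity demanded is (129 - 112)/5 = 3.4; demand is the short side, so Q = 3.4 trades at P = 112.
At Q = 3.4 the demand price is 112 and the supply price is 97.4. Deadweight loss is the triangle between the curves from 3.4 to 4.7273: (1/2)(112 - 97.4)(4.7273 - 3.4) = 9.6891.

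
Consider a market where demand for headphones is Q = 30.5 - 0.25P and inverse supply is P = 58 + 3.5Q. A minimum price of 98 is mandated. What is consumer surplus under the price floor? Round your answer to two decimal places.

72.00

Rewriting demand in inverse form: P = 122 - 4Q.
Free-market equilibrium: 122 - 4Q = 58 + 3.5Q gives Q* = 8.5333, P* = 87.8667.
At P = 98, buyers demand (122 - 98)/4 = 6 while sellers would supply more, so the quantity traded is 6 at price 98.
CS is the triangle under demand above 98: (1/2)(6)(122 - 98) = 72.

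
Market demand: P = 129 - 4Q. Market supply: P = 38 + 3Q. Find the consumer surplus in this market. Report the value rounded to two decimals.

338.00

Setting demand equal to supply, 91 = 7Q, so Q* = 13 and P* = 77.
CS is the area between the demand curve and P* from 0 to Q*: (1/2)(13)(52) = 338.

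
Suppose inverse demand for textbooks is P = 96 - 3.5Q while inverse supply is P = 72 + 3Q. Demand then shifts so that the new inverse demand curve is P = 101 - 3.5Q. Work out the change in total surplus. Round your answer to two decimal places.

20.38

Initial equilibrium: Q_0 = 3.6923, P_0 = 83.0769; CS_0 = (1/2)(3.6923)(12.9231) = 23.858, PS_0 = (1/2)(3.6923)(11.0769) = 20.4497.
New equilibrium: 101 - 3.5Q = 72 + 3Q gives Q_1 = 4.4615, P_1 = 85.3846; CS_1 = 34.8343, PS_1 = 29.858.
Change in total surplus = (34.8343 + 29.858) - (23.858 + 20.4497) = 20.3846.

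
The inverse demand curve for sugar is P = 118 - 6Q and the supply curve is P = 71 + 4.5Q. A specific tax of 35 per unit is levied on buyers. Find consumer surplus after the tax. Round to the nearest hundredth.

3.92

Without the tax, 118 - 6Q = 71 + 4.5Q so Q* = 4.4762 and P* = 91.1429.
With the tax, buyers' net willingness to pay falls by 35: (118 - 35) - 6Q = 71 + 4.5Q, so Q_t = 1.1429. Buyers pay P_b = 111.1429; sellers receive P_s = P_b - 35 = 76.1429.
Consumer surplus is the triangle under demand above P_b: (1/2)(1.1429)(118 - 111.1429) = 3.9184.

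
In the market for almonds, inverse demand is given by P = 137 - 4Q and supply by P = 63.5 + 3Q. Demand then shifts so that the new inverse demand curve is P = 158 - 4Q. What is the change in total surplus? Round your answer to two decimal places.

Initial equilibrium: Q_0 = 10.5, P_0 = 95; CS_0 = (1/2)(10.5)(42) = 220.5, PS_0 = (1/2)(10.5)(31.5) = 165.375.
New equilibrium: 158 - 4Q = 63.5 + 3Q gives Q_1 = 13.5, P_1 = 104; CS_1 = 364.5, PS_1 = 273.375.
Change in total surplus = (364.5 + 273.375) - (220.5 + 165.375) = 252.

252.00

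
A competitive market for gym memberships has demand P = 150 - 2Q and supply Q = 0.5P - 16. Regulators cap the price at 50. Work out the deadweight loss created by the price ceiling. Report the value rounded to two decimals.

840.50

Rewriting supply in inverse form: P = 32 + 2Q.
Free-market equilibrium: 150 - 2Q = 32 + 2Q gives Q* = 29.5, P* = 91.
At P = 50, sellers supply (50 - 32)/2 = 9 while buyers want more, so the quantity traded is 9 at price 50.
At Q = 9 the demand price is 132 and the supply price is 50. Deadweight loss is the triangle between the curves from 9 to 29.5: (1/2)(132 - 50)(29.5 - 9) = 840.5.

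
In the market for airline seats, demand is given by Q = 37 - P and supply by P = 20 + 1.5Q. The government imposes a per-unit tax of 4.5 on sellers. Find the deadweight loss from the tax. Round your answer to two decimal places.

4.05

Rewriting demand in inverse form: P = 37 - Q.
Pre-tax equilibrium: 37 - Q = 20 + 1.5Q gives Q* = 6.8, P* = 30.2.
A tax on sellers shifts supply up by 4.5: 37 - Q = 20 + 1.5Q + 4.5, so Q_t = 5. Buyers pay P_b = 32; sellers receive P_s = P_b - 4.5 = 27.5.
Deadweight loss is the triangle between the curves from Q_t to Q*: (1/2)(6.8 - 5)(4.5) = 4.05.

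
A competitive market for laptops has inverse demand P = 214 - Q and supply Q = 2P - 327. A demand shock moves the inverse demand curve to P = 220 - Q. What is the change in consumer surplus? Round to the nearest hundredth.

142.67

Rewriting supply in inverse form: P = 163.5 + 0.5Q.
Initial equilibrium: Q_0 = 33.6667, P_0 = 180.3333; CS_0 = (1/2)(33.6667)(33.6667) = 566.7222, PS_0 = (1/2)(33.6667)(16.8333) = 283.3611.
New equilibrium: 220 - Q = 163.5 + 0.5Q gives Q_1 = 37.6667, P_1 = 182.3333; CS_1 = 709.3889, PS_1 = 354.6944.
Change in consumer surplus = 709.3889 - 566.7222 = 142.6667.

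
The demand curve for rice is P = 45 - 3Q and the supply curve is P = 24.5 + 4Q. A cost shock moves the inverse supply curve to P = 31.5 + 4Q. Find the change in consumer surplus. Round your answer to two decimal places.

-7.29

Initial equilibrium: Q_0 = 2.9286, P_0 = 36.2143; CS_0 = (1/2)(2.9286)(8.7857) = 12.8648, PS_0 = (1/2)(2.9286)(11.7143) = 17.1531.
New equilibrium: 45 - 3Q = 31.5 + 4Q gives Q_1 = 1.9286, P_1 = 39.2143; CS_1 = 5.5791, PS_1 = 7.4388.
Change in consumer surplus = 5.5791 - 12.8648 = -7.2857.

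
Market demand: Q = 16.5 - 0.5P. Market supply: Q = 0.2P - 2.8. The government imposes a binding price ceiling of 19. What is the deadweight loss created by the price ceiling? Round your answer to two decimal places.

10.29

Rewriting demand in inverse form: P = 33 - 2Q.
Rewriting supply in inverse form: P = 14 + 5Q.
Without the control, 33 - 2Q = 14 + 5Q so Q* = 2.7143 and P* = 27.5714.
At P = 19, sellers supply (19 - 14)/5 = 1 while buyers want more, so the quantity traded is 1 at price 19.
At Q = 1 the demand price is 31 and the supply price is 19. Deadweight loss is the triangle between the curves from 1 to 2.7143: (1/2)(31 - 19)(2.7143 - 1) = 10.2857.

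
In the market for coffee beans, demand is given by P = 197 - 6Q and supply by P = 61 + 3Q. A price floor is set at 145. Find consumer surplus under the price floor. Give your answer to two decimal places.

Free-market equilibrium: 197 - 6Q = 61 + 3Q gives Q* = 15.1111, P* = 106.3333.
At P = 145, buyers demand (197 - 145)/6 = 8.6667 while sellers would supply more, so the quantity traded is 8.6667 at price 145.
CS is the triangle under demand above 145: (1/2)(8.6667)(197 - 145) = 225.3333.

225.33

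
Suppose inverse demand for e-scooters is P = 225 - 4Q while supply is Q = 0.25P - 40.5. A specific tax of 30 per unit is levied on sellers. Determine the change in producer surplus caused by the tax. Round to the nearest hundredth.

-90.00

Rewriting supply in inverse form: P = 162 + 4Q.
Without the tax, 225 - 4Q = 162 + 4Q so Q* = 7.875 and P* = 193.5.
With the tax, sellers need 30 more per unit: 225 - 4Q = 162 + 4Q + 30, so Q_t = 4.125. Buyers pay P_b = 208.5; sellers receive P_s = P_b - 30 = 178.5.
PS falls from (1/2)(7.875)(31.5) = 124.0312 to (1/2)(4.125)(16.5) = 34.0312, a change of -90.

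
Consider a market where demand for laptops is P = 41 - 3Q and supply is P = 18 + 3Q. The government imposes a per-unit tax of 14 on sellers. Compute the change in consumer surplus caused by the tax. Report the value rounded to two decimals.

Pre-tax equilibrium: 41 - 3Q = 18 + 3Q gives Q* = 3.8333, P* = 29.5.
With the tax, sellers need 14 more per unit: 41 - 3Q = 18 + 3Q + 14, so Q_t = 1.5. Buyers pay P_b = 36.5; sellers receive P_s = P_b - 14 = 22.5.
CS falls from (1/2)(3.8333)(11.5) = 22.0417 to (1/2)(1.5)(4.5) = 3.375, a change of -18.6667.

-18.67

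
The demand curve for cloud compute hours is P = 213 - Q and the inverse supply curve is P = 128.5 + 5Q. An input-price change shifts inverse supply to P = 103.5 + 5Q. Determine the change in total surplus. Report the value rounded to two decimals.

Initial equilibrium: Q_0 = 14.0833, P_0 = 198.9167; CS_0 = (1/2)(14.0833)(14.0833) = 99.1701, PS_0 = (1/2)(14.0833)(70.4167) = 495.8507.
New equilibrium: 213 - Q = 103.5 + 5Q gives Q_1 = 18.25, P_1 = 194.75; CS_1 = 166.5312, PS_1 = 832.6562.
Change in total surplus = (166.5312 + 832.6562) - (99.1701 + 495.8507) = 404.1667.

404.17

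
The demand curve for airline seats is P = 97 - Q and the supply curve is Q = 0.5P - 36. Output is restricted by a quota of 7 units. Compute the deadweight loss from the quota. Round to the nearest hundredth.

2.67

Rewriting supply in inverse form: P = 72 + 2Q.
Without the quota, 97 - Q = 72 + 2Q gives Q* = 8.3333.
At Q = 7 the demand price is 97 - (7) = 90 and the supply price is 72 + 2(7) = 86.
Deadweight loss is the triangle between the curves from 7 to 8.3333: (1/2)(90 - 86)(8.3333 - 7) = 2.6667.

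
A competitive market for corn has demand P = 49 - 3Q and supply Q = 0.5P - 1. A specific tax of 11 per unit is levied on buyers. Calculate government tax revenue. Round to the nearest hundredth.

Rewriting supply in inverse form: P = 2 + 2Q.
Pre-tax equilibrium: 49 - 3Q = 2 + 2Q gives Q* = 9.4, P* = 20.8.
With the tax, buyers' net willingness to pay falls by 11: (49 - 11) - 3Q = 2 + 2Q, so Q_t = 7.2. Buyers pay P_b = 27.4; sellers receive P_s = P_b - 11 = 16.4.
Revenue is the tax times quantity traded: 11 x 7.2 = 79.2.

79.20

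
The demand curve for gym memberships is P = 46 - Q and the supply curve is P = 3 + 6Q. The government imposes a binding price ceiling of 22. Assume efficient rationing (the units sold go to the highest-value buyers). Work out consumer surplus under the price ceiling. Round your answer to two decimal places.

70.99

Without the control, 46 - Q = 3 + 6Q so Q* = 6.1429 and P* = 39.8571.
At the ceiling price 22, quantity supplied is (22 - 3)/6 = 3.1667; supply is the short side, so Q = 3.1667 trades at P = 22.
The demand price at Q = 3.1667 is 42.8333. CS is the trapezoid between demand and 22 over [0, 3.1667]: (1/2)[(46 - 22) + (42.8333 - 22)](3.1667) = 70.9861.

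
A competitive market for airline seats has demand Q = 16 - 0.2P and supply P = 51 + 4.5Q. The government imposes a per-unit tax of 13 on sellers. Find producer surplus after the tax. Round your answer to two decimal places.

6.38

Rewriting demand in inverse form: P = 80 - 5Q.
Without the tax, 80 - 5Q = 51 + 4.5Q so Q* = 3.0526 and P* = 64.7368.
A tax on sellers shifts supply up by 13: 80 - 5Q = 51 + 4.5Q + 13, so Q_t = 1.6842. Buyers pay P_b = 71.5789; sellers receive P_s = P_b - 13 = 58.5789.
PS = (1/2)(Q_t)(P_s - 51) = (1/2)(1.6842)(7.5789) = 6.3823.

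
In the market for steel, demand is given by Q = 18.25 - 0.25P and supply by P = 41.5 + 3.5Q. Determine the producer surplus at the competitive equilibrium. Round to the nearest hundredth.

Rewriting demand in inverse form: P = 73 - 4Q.
Set 73 - 4Q = 41.5 + 3.5Q, which gives 31.5 = 7.5Q, so Q* = 4.2 and P* = 73 - 4(4.2) = 56.2.
PS is the area between P* and the supply curve from 0 to Q*: (1/2)(4.2)(14.7) = 30.87.

30.87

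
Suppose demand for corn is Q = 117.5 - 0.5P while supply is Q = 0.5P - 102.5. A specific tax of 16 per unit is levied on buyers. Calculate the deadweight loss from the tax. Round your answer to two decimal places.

32.00

Rewriting demand in inverse form: P = 235 - 2Q.
Rewriting supply in inverse form: P = 205 + 2Q.
Pre-tax equilibrium: 235 - 2Q = 205 + 2Q gives Q* = 7.5, P* = 220.
With the tax, buyers' net willingness to pay falls by 16: (235 - 16) - 2Q = 205 + 2Q, so Q_t = 3.5. Buyers pay P_b = 228; sellers receive P_s = P_b - 16 = 212.
Deadweight loss is the triangle between the curves from Q_t to Q*: (1/2)(7.5 - 3.5)(16) = 32.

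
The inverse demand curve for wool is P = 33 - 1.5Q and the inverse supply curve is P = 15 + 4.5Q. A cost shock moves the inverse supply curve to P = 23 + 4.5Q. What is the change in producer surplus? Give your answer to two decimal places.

-14.00

Initial equilibrium: Q_0 = 3, P_0 = 28.5; CS_0 = (1/2)(3)(4.5) = 6.75, PS_0 = (1/2)(3)(13.5) = 20.25.
New equilibrium: 33 - 1.5Q = 23 + 4.5Q gives Q_1 = 1.6667, P_1 = 30.5; CS_1 = 2.0833, PS_1 = 6.25.
Change in producer surplus = 6.25 - 20.25 = -14.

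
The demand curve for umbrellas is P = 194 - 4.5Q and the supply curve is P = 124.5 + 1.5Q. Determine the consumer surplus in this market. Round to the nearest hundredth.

301.89

Setting demand equal to supply, 69.5 = 6Q, so Q* = 11.5833 and P* = 141.875.
Consumer surplus is the triangle under demand above P*: (1/2)(11.5833)(194 - 141.875) = (1/2)(11.5833)(52.125) = 301.8906.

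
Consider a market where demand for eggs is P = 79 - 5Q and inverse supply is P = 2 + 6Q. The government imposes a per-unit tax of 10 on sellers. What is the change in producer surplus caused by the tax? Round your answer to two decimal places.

Without the tax, 79 - 5Q = 2 + 6Q so Q* = 7 and P* = 44.
With the tax, sellers need 10 more per unit: 79 - 5Q = 2 + 6Q + 10, so Q_t = 6.0909. Buyers pay P_b = 48.5455; sellers receive P_s = P_b - 10 = 38.5455.
PS falls from (1/2)(7)(42) = 147 to (1/2)(6.0909)(36.5455) = 111.2975, a change of -35.7025.

-35.70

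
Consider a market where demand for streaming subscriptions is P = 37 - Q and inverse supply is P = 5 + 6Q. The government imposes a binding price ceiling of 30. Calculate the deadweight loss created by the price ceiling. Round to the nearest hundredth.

0.57

Free-market equilibrium: 37 - Q = 5 + 6Q gives Q* = 4.5714, P* = 32.4286.
At P = 30, sellers supply (30 - 5)/6 = 4.1667 while buyers want more, so the quantity traded is 4.1667 at price 30.
The lost-trades triangle has base Q* - 4.1667 = 0.4048 and height equal to the gap between the curves at Q = 4.1667, which is 32.8333 - 30 = 2.8333. DWL = (1/2)(0.4048)(2.8333) = 0.5734.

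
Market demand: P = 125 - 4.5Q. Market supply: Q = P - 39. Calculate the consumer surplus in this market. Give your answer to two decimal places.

550.12

Rewriting supply in inverse form: P = 39 + Q.
Set 125 - 4.5Q = 39 + Q, which gives 86 = 5.5Q, so Q* = 15.6364 and P* = 125 - 4.5(15.6364) = 54.6364.
The demand choke price is 125, so CS = (1/2)(Q*)(125 - P*) = (1/2)(15.6364)(70.3636) = 550.1157.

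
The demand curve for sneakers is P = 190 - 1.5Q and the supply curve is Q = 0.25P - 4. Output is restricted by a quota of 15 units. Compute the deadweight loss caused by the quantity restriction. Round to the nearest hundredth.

761.11

Rewriting supply in inverse form: P = 16 + 4Q.
Unrestricted equilibrium: Q* = (190 - 16)/(1.5 + 4) = 31.6364.
At Q = 15 the demand price is 190 - 1.5(15) = 167.5 and the supply price is 16 + 4(15) = 76.
DWL = (1/2)(gap between curves at 15) x (Q* - 15) = (1/2)(91.5)(16.6364) = 761.1136.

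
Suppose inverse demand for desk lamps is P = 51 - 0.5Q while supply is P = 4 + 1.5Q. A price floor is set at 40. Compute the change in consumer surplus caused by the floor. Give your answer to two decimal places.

Without the control, 51 - 0.5Q = 4 + 1.5Q so Q* = 23.5 and P* = 39.25.
At the floor price 40, quantity demanded is (51 - 40)/0.5 = 22; demand is the short side, so Q = 22 trades at P = 40.
CS goes from (1/2)(23.5)(11.75) = 138.0625 to 121 (computed as (51 - 40)(22) - (1/2)(0.5)(22)^2), a change of -17.0625.

-17.06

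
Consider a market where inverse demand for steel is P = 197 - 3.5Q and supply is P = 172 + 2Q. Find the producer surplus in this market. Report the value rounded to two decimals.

Setting demand equal to supply, 25 = 5.5Q, so Q* = 4.5455 and P* = 181.0909.
Producer surplus is the triangle above supply below P*: (1/2)(4.5455)(181.0909 - 172) = (1/2)(4.5455)(9.0909) = 20.6612.

20.66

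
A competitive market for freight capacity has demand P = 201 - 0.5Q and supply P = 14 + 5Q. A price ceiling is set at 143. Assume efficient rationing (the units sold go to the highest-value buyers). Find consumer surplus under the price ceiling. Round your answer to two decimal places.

1329.99

Free-market equilibrium: 201 - 0.5Q = 14 + 5Q gives Q* = 34, P* = 184.
At the ceiling price 143, quantity supplied is (143 - 14)/5 = 25.8; supply is the short side, so Q = 25.8 trades at P = 143.
The demand price at Q = 25.8 is 188.1. CS is the trapezoid between demand and 143 over [0, 25.8]: (1/2)[(201 - 143) + (188.1 - 143)](25.8) = 1329.99.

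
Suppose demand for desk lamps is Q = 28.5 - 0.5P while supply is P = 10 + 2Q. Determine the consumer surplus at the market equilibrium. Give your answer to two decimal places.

Rewriting demand in inverse form: P = 57 - 2Q.
Setting demand equal to supply, 47 = 4Q, so Q* = 11.75 and P* = 33.5.
CS is the area between the demand curve and P* from 0 to Q*: (1/2)(11.75)(23.5) = 138.0625.

138.06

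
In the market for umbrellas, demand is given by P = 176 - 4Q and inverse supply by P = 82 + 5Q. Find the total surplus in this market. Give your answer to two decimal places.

490.89

Equilibrium: 176 - 4Q = 82 + 5Q, so Q* = 10.4444 and P* = 134.2222.
CS = (1/2)(10.4444)(41.7778) = 218.1728 and PS = (1/2)(10.4444)(52.2222) = 272.716, so total surplus = 490.8889.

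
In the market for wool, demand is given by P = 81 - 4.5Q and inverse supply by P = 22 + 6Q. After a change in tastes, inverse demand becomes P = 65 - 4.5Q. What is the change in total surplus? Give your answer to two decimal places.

Initial equilibrium: Q_0 = 5.619, P_0 = 55.7143; CS_0 = (1/2)(5.619)(25.2857) = 71.0408, PS_0 = (1/2)(5.619)(33.7143) = 94.7211.
New equilibrium: 65 - 4.5Q = 22 + 6Q gives Q_1 = 4.0952, P_1 = 46.5714; CS_1 = 37.7347, PS_1 = 50.3129.
Change in total surplus = (37.7347 + 50.3129) - (71.0408 + 94.7211) = -77.7143.

-77.71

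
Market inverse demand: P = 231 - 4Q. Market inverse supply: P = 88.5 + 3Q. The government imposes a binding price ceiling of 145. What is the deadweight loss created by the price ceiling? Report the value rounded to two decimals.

Without the control, 231 - 4Q = 88.5 + 3Q so Q* = 20.3571 and P* = 149.5714.
At the ceiling price 145, quantity supplied is (145 - 88.5)/3 = 18.8333; supply is the short side, so Q = 18.8333 trades at P = 145.
The lost-trades triangle has base Q* - 18.8333 = 1.5238 and height equal to the gap between the curves at Q = 18.8333, which is 155.6667 - 145 = 10.6667. DWL = (1/2)(1.5238)(10.6667) = 8.127.

8.13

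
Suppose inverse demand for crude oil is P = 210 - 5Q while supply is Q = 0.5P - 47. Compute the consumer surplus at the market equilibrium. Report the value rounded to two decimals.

686.53

Rewriting supply in inverse form: P = 94 + 2Q.
Setting demand equal to supply, 116 = 7Q, so Q* = 16.5714 and P* = 127.1429.
The demand choke price is 210, so CS = (1/2)(Q*)(210 - P*) = (1/2)(16.5714)(82.8571) = 686.5306.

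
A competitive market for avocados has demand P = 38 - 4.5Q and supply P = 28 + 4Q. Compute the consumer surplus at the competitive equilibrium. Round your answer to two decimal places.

Equilibrium: 38 - 4.5Q = 28 + 4Q, so Q* = 1.1765 and P* = 32.7059.
The demand choke price is 38, so CS = (1/2)(Q*)(38 - P*) = (1/2)(1.1765)(5.2941) = 3.1142.

3.11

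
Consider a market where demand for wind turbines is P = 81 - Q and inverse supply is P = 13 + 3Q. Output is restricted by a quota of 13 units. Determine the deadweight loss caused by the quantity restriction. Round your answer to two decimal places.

Unrestricted equilibrium: Q* = (81 - 13)/(1 + 3) = 17.
At Q = 13 the demand price is 81 - (13) = 68 and the supply price is 13 + 3(13) = 52.
Deadweight loss is the triangle between the curves from 13 to 17: (1/2)(68 - 52)(17 - 13) = 32.

32.00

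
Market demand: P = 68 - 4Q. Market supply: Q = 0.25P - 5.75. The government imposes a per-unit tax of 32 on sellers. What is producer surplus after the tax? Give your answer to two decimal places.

5.28

Rewriting supply in inverse form: P = 23 + 4Q.
Pre-tax equilibrium: 68 - 4Q = 23 + 4Q gives Q* = 5.625, P* = 45.5.
With the tax, sellers need 32 more per unit: 68 - 4Q = 23 + 4Q + 32, so Q_t = 1.625. Buyers pay P_b = 61.5; sellers receive P_s = P_b - 32 = 29.5.
Producer surplus is the triangle above supply below P_s: (1/2)(1.625)(29.5 - 23) = 5.2812.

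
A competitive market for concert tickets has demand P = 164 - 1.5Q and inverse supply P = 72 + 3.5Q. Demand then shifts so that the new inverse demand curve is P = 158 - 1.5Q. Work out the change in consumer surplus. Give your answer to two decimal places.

Initial equilibrium: Q_0 = 18.4, P_0 = 136.4; CS_0 = (1/2)(18.4)(27.6) = 253.92, PS_0 = (1/2)(18.4)(64.4) = 592.48.
New equilibrium: 158 - 1.5Q = 72 + 3.5Q gives Q_1 = 17.2, P_1 = 132.2; CS_1 = 221.88, PS_1 = 517.72.
Change in consumer surplus = 221.88 - 253.92 = -32.04.

-32.04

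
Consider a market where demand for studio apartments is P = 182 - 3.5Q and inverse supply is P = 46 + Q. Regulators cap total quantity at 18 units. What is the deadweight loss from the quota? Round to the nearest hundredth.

336.11

Unrestricted equilibrium: Q* = (182 - 46)/(3.5 + 1) = 30.2222.
At Q = 18 the demand price is 182 - 3.5(18) = 119 and the supply price is 46 + (18) = 64.
Deadweight loss is the triangle between the curves from 18 to 30.2222: (1/2)(119 - 64)(30.2222 - 18) = 336.1111.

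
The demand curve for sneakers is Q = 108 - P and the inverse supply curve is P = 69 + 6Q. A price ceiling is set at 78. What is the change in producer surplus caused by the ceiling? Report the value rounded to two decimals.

-86.37

Rewriting demand in inverse form: P = 108 - Q.
Without the control, 108 - Q = 69 + 6Q so Q* = 5.5714 and P* = 102.4286.
At the ceiling price 78, quantity supplied is (78 - 69)/6 = 1.5; supply is the short side, so Q = 1.5 trades at P = 78.
PS goes from (1/2)(5.5714)(33.4286) = 93.1224 to 6.75 (computed as (78 - 69)(1.5) - (1/2)(6)(1.5)^2), a change of -86.3724.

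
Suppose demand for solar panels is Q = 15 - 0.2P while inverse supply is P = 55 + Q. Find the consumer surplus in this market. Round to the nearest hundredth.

Rewriting demand in inverse form: P = 75 - 5Q.
Set 75 - 5Q = 55 + Q, which gives 20 = 6Q, so Q* = 3.3333 and P* = 75 - 5(3.3333) = 58.3333.
The demand choke price is 75, so CS = (1/2)(Q*)(75 - P*) = (1/2)(3.3333)(16.6667) = 27.7778.

27.78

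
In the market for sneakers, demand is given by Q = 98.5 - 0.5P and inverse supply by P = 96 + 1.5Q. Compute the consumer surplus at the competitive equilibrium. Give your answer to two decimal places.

832.73

Rewriting demand in inverse form: P = 197 - 2Q.
Set 197 - 2Q = 96 + 1.5Q, which gives 101 = 3.5Q, so Q* = 28.8571 and P* = 197 - 2(28.8571) = 139.2857.
The demand choke price is 197, so CS = (1/2)(Q*)(197 - P*) = (1/2)(28.8571)(57.7143) = 832.7347.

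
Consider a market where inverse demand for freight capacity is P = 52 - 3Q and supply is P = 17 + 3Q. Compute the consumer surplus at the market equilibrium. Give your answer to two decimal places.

Setting demand equal to supply, 35 = 6Q, so Q* = 5.8333 and P* = 34.5.
The demand choke price is 52, so CS = (1/2)(Q*)(52 - P*) = (1/2)(5.8333)(17.5) = 51.0417.

51.04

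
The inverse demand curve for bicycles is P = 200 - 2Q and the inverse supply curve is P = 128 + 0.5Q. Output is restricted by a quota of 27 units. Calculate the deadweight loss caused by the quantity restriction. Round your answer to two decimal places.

4.05

Unrestricted equilibrium: Q* = (200 - 128)/(2 + 0.5) = 28.8.
At Q = 27 the demand price is 200 - 2(27) = 146 and the supply price is 128 + 0.5(27) = 141.5.
DWL = (1/2)(gap between curves at 27) x (Q* - 27) = (1/2)(4.5)(1.8) = 4.05.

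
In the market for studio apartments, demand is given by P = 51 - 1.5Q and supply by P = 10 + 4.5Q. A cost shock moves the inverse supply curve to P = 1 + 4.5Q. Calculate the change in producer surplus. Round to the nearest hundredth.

51.19

Initial equilibrium: Q_0 = 6.8333, P_0 = 40.75; CS_0 = (1/2)(6.8333)(10.25) = 35.0208, PS_0 = (1/2)(6.8333)(30.75) = 105.0625.
New equilibrium: 51 - 1.5Q = 1 + 4.5Q gives Q_1 = 8.3333, P_1 = 38.5; CS_1 = 52.0833, PS_1 = 156.25.
Change in producer surplus = 156.25 - 105.0625 = 51.1875.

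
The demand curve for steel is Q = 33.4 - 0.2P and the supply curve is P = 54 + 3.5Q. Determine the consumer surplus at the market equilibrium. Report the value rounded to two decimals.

441.83

Rewriting demand in inverse form: P = 167 - 5Q.
Setting demand equal to supply, 113 = 8.5Q, so Q* = 13.2941 and P* = 100.5294.
Consumer surplus is the triangle under demand above P*: (1/2)(13.2941)(167 - 100.5294) = (1/2)(13.2941)(66.4706) = 441.8339.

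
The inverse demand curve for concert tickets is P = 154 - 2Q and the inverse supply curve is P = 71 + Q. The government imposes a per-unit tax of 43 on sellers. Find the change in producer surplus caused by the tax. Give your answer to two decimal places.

Without the tax, 154 - 2Q = 71 + Q so Q* = 27.6667 and P* = 98.6667.
A tax on sellers shifts supply up by 43: 154 - 2Q = 71 + Q + 43, so Q_t = 13.3333. Buyers pay P_b = 127.3333; sellers receive P_s = P_b - 43 = 84.3333.
Producers lose the trapezoid between P_s and P* out to Q_t plus the triangle from Q_t to Q*: change in PS = 88.8889 - 382.7222 = -293.8333.

-293.83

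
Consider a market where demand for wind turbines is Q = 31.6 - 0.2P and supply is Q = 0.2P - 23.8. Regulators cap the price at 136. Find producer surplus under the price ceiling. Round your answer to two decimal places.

28.90

Rewriting demand in inverse form: P = 158 - 5Q.
Rewriting supply in inverse form: P = 119 + 5Q.
Free-market equilibrium: 158 - 5Q = 119 + 5Q gives Q* = 3.9, P* = 138.5.
At the ceiling price 136, quantity supplied is (136 - 119)/5 = 3.4; supply is the short side, so Q = 3.4 trades at P = 136.
PS is the triangle above supply below 136: (1/2)(3.4)(136 - 119) = 28.9.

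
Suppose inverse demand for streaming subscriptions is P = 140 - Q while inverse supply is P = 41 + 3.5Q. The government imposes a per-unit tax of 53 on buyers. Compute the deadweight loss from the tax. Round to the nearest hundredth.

312.11

Without the tax, 140 - Q = 41 + 3.5Q so Q* = 22 and P* = 118.
A tax on buyers shifts demand down by 53: (140 - 53) - Q = 41 + 3.5Q, so Q_t = 10.2222. Buyers pay P_b = 129.7778; sellers receive P_s = P_b - 53 = 76.7778.
The welfare triangle lost has base Q* - Q_t = 11.7778 and height t = 53, so DWL = (1/2)(11.7778)(53) = 312.1111.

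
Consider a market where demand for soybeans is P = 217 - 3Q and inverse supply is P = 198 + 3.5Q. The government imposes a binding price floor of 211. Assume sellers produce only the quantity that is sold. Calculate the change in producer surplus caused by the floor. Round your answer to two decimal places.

Free-market equilibrium: 217 - 3Q = 198 + 3.5Q gives Q* = 2.9231, P* = 208.2308.
At the floor price 211, quantity demanded is (217 - 211)/3 = 2; demand is the short side, so Q = 2 trades at P = 211.
PS goes from (1/2)(2.9231)(10.2308) = 14.9527 to 19 (computed as (211 - 198)(2) - (1/2)(3.5)(2)^2), a change of 4.0473.

4.05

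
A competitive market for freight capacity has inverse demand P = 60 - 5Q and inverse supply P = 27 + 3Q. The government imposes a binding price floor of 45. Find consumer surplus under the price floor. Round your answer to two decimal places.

22.50

Without the control, 60 - 5Q = 27 + 3Q so Q* = 4.125 and P* = 39.375.
At P = 45, buyers demand (60 - 45)/5 = 3 while sellers would supply more, so the quantity traded is 3 at price 45.
CS is the triangle under demand above 45: (1/2)(3)(60 - 45) = 22.5.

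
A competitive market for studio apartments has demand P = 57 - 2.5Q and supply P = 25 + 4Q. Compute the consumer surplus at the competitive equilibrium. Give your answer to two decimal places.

30.30

Setting demand equal to supply, 32 = 6.5Q, so Q* = 4.9231 and P* = 44.6923.
The demand choke price is 57, so CS = (1/2)(Q*)(57 - P*) = (1/2)(4.9231)(12.3077) = 30.2959.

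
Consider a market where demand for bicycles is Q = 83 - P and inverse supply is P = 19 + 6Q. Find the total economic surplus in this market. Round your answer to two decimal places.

Rewriting demand in inverse form: P = 83 - Q.
Setting demand equal to supply, 64 = 7Q, so Q* = 9.1429 and P* = 73.8571.
Total surplus is the full triangle between the curves from 0 to Q*: (1/2)(9.1429)(83 - 19) = 292.5714.

292.57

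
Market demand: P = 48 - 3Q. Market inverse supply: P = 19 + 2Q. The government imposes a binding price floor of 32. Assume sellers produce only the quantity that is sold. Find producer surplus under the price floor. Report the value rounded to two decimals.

40.89

Without the control, 48 - 3Q = 19 + 2Q so Q* = 5.8 and P* = 30.6.
At P = 32, buyers demand (48 - 32)/3 = 5.3333 while sellers would supply more, so the quantity traded is 5.3333 at price 32.
The supply price at Q = 5.3333 is 29.6667. PS is the trapezoid between 32 and supply over [0, 5.3333]: (1/2)[(32 - 19) + (32 - 29.6667)](5.3333) = 40.8889.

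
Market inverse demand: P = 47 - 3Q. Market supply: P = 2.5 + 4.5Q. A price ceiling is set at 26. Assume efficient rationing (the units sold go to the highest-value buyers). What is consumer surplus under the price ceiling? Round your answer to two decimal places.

68.76

Without the control, 47 - 3Q = 2.5 + 4.5Q so Q* = 5.9333 and P* = 29.2.
At P = 26, sellers supply (26 - 2.5)/4.5 = 5.2222 while buyers want more, so the quantity traded is 5.2222 at price 26.
The demand price at Q = 5.2222 is 31.3333. CS is the trapezoid between demand and 26 over [0, 5.2222]: (1/2)[(47 - 26) + (31.3333 - 26)](5.2222) = 68.7593.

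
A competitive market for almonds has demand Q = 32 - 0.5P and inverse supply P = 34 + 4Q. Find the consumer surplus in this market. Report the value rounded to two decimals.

25.00

Rewriting demand in inverse form: P = 64 - 2Q.
Setting demand equal to supply, 30 = 6Q, so Q* = 5 and P* = 54.
CS is the area between the demand curve and P* from 0 to Q*: (1/2)(5)(10) = 25.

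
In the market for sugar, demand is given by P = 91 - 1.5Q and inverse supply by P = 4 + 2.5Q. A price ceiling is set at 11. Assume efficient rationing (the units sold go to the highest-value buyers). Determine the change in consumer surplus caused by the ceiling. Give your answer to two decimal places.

Without the control, 91 - 1.5Q = 4 + 2.5Q so Q* = 21.75 and P* = 58.375.
At P = 11, sellers supply (11 - 4)/2.5 = 2.8 while buyers want more, so the quantity traded is 2.8 at price 11.
CS goes from (1/2)(21.75)(32.625) = 354.7969 to 218.12 (computed as (91 - 11)(2.8) - (1/2)(1.5)(2.8)^2), a change of -136.6769.

-136.68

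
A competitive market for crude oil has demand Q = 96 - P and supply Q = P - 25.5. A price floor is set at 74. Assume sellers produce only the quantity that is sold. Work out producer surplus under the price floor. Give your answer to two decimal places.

825.00

Rewriting demand in inverse form: P = 96 - Q.
Rewriting supply in inverse form: P = 25.5 + Q.
Free-market equilibrium: 96 - Q = 25.5 + Q gives Q* = 35.25, P* = 60.75.
At P = 74, buyers demand (96 - 74)/1 = 22 while sellers would supply more, so the quantity traded is 22 at price 74.
The supply price at Q = 22 is 47.5. PS is the trapezoid between 74 and supply over [0, 22]: (1/2)[(74 - 25.5) + (74 - 47.5)](22) = 825.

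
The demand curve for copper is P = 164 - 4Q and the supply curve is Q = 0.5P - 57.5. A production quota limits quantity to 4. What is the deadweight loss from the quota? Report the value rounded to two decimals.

52.08

Rewriting supply in inverse form: P = 115 + 2Q.
Unrestricted equilibrium: Q* = (164 - 115)/(4 + 2) = 8.1667.
At Q = 4 the demand price is 164 - 4(4) = 148 and the supply price is 115 + 2(4) = 123.
DWL = (1/2)(gap between curves at 4) x (Q* - 4) = (1/2)(25)(4.1667) = 52.0833.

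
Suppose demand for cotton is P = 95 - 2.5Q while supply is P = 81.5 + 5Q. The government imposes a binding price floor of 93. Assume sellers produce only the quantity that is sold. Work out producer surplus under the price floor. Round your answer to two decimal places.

7.60

Without the control, 95 - 2.5Q = 81.5 + 5Q so Q* = 1.8 and P* = 90.5.
At P = 93, buyers demand (95 - 93)/2.5 = 0.8 while sellers would supply more, so the quantity traded is 0.8 at price 93.
The supply price at Q = 0.8 is 85.5. PS is the trapezoid between 93 and supply over [0, 0.8]: (1/2)[(93 - 81.5) + (93 - 85.5)](0.8) = 7.6.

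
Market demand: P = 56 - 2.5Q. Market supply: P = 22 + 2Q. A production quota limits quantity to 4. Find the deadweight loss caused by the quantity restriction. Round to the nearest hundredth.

28.44

Unrestricted equilibrium: Q* = (56 - 22)/(2.5 + 2) = 7.5556.
At Q = 4 the demand price is 56 - 2.5(4) = 46 and the supply price is 22 + 2(4) = 30.
Deadweight loss is the triangle between the curves from 4 to 7.5556: (1/2)(46 - 30)(7.5556 - 4) = 28.4444.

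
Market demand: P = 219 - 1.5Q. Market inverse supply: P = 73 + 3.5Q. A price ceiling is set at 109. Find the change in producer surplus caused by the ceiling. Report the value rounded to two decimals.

-1306.98

Without the control, 219 - 1.5Q = 73 + 3.5Q so Q* = 29.2 and P* = 175.2.
At P = 109, sellers supply (109 - 73)/3.5 = 10.2857 while buyers want more, so the quantity traded is 10.2857 at price 109.
PS goes from (1/2)(29.2)(102.2) = 1492.12 to 185.1429 (computed as (109 - 73)(10.2857) - (1/2)(3.5)(10.2857)^2), a change of -1306.9771.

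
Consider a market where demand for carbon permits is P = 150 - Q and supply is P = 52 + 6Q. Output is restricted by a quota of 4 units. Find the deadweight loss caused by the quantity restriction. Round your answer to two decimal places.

Without the quota, 150 - Q = 52 + 6Q gives Q* = 14.
At Q = 4 the demand price is 150 - (4) = 146 and the supply price is 52 + 6(4) = 76.
DWL = (1/2)(gap between curves at 4) x (Q* - 4) = (1/2)(70)(10) = 350.

350.00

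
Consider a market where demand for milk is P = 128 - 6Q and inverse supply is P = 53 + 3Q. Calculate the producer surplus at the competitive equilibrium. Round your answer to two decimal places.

Setting demand equal to supply, 75 = 9Q, so Q* = 8.3333 and P* = 78.
The supply curve's price intercept is 53, so PS = (1/2)(Q*)(P* - 53) = (1/2)(8.3333)(25) = 104.1667.

104.17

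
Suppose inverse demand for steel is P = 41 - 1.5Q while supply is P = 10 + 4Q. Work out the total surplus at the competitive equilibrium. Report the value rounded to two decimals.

87.36

Equilibrium: 41 - 1.5Q = 10 + 4Q, so Q* = 5.6364 and P* = 32.5455.
Total surplus is the full triangle between the curves from 0 to Q*: (1/2)(5.6364)(41 - 10) = 87.3636.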